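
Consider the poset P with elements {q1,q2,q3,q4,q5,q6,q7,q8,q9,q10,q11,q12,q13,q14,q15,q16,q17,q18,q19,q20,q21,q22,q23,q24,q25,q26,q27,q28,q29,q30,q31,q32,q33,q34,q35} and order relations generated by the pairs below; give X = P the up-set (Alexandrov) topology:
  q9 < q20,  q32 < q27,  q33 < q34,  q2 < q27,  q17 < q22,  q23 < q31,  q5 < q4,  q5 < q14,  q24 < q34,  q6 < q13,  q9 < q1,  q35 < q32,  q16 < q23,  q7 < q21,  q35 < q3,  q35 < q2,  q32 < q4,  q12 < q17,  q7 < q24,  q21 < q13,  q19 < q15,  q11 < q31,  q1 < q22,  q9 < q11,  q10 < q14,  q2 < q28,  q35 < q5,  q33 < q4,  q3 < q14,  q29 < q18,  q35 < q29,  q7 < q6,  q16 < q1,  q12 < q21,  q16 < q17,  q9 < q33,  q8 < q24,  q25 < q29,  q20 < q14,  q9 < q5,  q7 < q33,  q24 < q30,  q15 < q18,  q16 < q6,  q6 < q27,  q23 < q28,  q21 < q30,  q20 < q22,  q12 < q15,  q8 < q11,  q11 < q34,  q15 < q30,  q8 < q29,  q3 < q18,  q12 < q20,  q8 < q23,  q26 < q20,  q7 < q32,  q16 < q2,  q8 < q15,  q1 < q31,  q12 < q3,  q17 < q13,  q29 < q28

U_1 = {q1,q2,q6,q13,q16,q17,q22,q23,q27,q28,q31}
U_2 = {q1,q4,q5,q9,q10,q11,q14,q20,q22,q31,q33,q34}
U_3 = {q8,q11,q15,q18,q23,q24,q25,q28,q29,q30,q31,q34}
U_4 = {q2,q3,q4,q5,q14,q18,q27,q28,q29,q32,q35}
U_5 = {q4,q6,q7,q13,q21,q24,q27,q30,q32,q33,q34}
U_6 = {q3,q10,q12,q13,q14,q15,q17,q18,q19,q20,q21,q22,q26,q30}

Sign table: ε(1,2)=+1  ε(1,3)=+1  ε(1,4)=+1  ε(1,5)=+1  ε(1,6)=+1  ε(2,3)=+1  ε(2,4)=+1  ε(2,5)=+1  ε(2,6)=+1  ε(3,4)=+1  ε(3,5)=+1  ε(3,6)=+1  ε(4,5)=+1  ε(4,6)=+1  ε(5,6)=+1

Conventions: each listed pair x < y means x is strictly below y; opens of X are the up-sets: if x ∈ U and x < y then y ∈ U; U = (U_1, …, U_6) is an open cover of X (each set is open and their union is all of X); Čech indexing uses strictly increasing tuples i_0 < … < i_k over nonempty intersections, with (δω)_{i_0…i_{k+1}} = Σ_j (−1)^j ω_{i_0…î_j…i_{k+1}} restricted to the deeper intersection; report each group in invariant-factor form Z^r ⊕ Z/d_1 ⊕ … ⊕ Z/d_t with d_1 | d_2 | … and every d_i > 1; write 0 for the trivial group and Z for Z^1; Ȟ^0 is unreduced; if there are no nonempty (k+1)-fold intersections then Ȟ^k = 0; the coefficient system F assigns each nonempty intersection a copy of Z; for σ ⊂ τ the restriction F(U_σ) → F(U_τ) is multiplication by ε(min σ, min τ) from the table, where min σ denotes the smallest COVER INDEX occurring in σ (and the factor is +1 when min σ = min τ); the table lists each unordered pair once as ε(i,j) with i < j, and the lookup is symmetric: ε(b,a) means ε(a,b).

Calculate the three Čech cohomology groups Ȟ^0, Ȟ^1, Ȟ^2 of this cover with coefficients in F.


Ȟ^0 = Z, Ȟ^1 = 0, Ȟ^2 = Z/2

cover nerve:
  U12={q1,q22,q31} U13={q23,q28,q31} U14={q2,q27,q28} U15={q6,q13,q27} U16={q13,q17,q22} U23={q11,q31,q34} U24={q4,q5,q14} U25={q4,q33,q34} U26={q10,q14,q20,q22} U34={q18,q28,q29} U35={q24,q30,q34} U36={q15,q18,q30} U45={q4,q27,q32} U46={q3,q14,q18} U56={q13,q21,q30}
  U123={q31} U126={q22} U134={q28} U145={q27} U156={q13} U235={q34} U245={q4} U246={q14} U346={q18} U356={q30}
C dims 6,15,10; δ0: rk 5, SNF 1^5; δ1: rk 10, SNF 1^9·2
Ȟ^0: (6−5)−0=1 ⇒ Z
Ȟ^1: (15−10)−5=0 ⇒ 0
Ȟ^2: (10−0)−10=0 plus torsion [2] ⇒ Z/2


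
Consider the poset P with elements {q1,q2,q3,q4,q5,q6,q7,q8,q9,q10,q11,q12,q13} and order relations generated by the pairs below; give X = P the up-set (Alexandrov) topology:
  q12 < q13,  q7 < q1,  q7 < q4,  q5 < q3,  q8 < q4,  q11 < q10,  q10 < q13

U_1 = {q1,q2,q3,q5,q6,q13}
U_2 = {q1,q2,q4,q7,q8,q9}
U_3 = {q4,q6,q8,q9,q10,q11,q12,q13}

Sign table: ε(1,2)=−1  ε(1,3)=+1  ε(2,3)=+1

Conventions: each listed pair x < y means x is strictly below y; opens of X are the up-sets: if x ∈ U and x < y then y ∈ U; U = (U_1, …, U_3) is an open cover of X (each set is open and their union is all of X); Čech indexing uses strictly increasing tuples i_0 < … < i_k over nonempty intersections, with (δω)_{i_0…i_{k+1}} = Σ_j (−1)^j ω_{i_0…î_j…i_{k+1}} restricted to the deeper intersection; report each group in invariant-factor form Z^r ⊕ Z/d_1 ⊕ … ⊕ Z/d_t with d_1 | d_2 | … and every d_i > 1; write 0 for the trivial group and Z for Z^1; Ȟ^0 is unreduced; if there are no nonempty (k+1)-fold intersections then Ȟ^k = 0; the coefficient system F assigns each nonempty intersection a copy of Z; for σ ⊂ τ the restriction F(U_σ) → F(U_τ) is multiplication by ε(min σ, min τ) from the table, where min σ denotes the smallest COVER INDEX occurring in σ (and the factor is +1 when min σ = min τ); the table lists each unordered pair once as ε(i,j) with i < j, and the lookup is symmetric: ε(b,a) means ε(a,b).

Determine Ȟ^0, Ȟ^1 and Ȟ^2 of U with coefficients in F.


Ȟ^0 ≅ 0, Ȟ^1 ≅ Z/2, Ȟ^2 ≅ 0

intersection data:
  U12={q1,q2} U13={q6,q13} U23={q4,q8,q9}
C dims 3,3; δ0: rk 3, SNF 1^2·2
Ȟ^0 = (3 − 3) − 0 = 0, so Ȟ^0 ≅ 0
Ȟ^1 = (3 − 0) − 3 = 0 plus torsion [2], so Ȟ^1 ≅ Z/2
Ȟ^2 = (0 − 0) − 0 = 0, so Ȟ^2 ≅ 0


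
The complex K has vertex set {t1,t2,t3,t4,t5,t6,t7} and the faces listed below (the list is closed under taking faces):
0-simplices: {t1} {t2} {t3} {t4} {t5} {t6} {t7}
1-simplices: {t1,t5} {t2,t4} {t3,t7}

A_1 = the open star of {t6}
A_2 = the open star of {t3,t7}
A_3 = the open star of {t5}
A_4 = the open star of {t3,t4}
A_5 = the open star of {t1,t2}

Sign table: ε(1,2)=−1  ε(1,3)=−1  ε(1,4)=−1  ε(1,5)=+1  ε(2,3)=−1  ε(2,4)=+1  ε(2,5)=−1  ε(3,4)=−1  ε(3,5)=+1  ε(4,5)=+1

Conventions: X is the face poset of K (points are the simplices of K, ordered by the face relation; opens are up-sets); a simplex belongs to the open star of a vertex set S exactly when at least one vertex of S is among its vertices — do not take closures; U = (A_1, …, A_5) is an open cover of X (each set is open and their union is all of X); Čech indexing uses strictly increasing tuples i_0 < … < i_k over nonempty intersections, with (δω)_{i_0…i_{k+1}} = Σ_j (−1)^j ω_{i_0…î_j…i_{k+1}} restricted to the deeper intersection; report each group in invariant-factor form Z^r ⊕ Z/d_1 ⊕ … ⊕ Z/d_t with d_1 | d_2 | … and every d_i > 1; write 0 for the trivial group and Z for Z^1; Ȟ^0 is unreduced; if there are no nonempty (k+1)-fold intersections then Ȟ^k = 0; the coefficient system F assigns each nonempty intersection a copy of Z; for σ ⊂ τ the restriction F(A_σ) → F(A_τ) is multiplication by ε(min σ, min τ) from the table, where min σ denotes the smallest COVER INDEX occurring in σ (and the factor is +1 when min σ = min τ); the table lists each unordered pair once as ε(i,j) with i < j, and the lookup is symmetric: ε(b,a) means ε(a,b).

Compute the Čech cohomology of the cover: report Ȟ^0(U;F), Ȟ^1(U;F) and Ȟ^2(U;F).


Ȟ^0(U;F) ≅ Z^2, Ȟ^1(U;F) ≅ 0 and Ȟ^2(U;F) ≅ 0

nerve of the cover:
  A1={{t6}} A2={{t3},{t7},{t3,t7}} A3={{t5},{t1,t5}} A4={{t3},{t4},{t2,t4},{t3,t7}} A5={{t1},{t2},{t1,t5},{t2,t4}}
  A24={{t3},{t3,t7}} A35={{t1,t5}} A45={{t2,t4}}
C dims 5,3; δ0: rk 3, SNF 1^3
Ȟ^0 = (5 − 3) − 0 = 2, so Ȟ^0 ≅ Z^2
Ȟ^1 = (3 − 0) − 3 = 0, so Ȟ^1 ≅ 0
Ȟ^2 = (0 − 0) − 0 = 0, so Ȟ^2 ≅ 0


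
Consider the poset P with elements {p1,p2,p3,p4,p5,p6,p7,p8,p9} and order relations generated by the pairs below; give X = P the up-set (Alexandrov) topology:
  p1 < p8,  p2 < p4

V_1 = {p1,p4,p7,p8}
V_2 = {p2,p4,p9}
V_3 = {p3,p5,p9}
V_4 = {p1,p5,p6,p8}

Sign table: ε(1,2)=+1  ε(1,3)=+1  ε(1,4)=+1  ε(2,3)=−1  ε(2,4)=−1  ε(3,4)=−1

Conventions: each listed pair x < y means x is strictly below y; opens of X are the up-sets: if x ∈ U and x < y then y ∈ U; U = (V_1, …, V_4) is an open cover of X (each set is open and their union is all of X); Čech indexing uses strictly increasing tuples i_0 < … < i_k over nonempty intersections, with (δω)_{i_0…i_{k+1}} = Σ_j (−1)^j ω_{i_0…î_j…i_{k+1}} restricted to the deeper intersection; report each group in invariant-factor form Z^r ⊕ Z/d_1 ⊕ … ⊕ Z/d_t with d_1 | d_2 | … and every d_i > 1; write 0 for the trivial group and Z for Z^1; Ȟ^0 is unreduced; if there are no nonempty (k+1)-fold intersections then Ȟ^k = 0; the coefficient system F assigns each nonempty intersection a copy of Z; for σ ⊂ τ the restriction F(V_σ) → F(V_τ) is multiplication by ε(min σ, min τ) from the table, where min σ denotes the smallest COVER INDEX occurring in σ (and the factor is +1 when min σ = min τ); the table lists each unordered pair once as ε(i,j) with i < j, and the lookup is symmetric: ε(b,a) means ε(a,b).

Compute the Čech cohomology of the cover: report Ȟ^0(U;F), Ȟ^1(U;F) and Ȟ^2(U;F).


nerve simplices:
  V12={p4} V14={p1,p8} V23={p9} V34={p5}
C dims 4,4; δ0: rk 3, SNF 1^3
degree 0: 4−3−0 = 1 → Ȟ^0 ≅ Z
degree 1: 4−0−3 = 1 → Ȟ^1 ≅ Z
degree 2: 0−0−0 = 0 → Ȟ^2 ≅ 0

Ȟ^0(U;F) ≅ Z; Ȟ^1(U;F) ≅ Z; Ȟ^2(U;F) ≅ 0


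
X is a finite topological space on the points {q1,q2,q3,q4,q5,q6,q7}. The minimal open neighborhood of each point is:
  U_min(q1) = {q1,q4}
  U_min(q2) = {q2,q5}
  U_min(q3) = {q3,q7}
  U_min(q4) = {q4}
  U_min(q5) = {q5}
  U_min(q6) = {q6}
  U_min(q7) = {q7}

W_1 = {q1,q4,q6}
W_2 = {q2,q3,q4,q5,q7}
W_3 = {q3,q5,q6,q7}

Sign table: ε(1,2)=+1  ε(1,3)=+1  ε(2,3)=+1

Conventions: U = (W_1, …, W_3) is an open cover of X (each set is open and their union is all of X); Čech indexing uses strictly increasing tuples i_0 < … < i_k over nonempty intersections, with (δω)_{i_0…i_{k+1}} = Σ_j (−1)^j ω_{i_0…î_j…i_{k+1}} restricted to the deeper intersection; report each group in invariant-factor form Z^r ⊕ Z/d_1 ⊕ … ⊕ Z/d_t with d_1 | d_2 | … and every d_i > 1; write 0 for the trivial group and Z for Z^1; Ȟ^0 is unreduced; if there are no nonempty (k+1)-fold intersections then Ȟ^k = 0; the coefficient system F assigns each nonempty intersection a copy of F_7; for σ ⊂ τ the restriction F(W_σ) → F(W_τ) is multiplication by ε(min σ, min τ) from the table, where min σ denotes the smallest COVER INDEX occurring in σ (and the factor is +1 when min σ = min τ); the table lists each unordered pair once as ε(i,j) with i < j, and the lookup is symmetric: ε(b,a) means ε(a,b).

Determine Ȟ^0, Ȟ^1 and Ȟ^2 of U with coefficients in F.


cover nerve:
  W12={q4} W13={q6} W23={q3,q5,q7}
C dims 3,3; δ0: rk_F7 2
Ȟ^0: (3−2)−0=1 ⇒ Z/7
Ȟ^1: (3−0)−2=1 ⇒ Z/7
Ȟ^2: (0−0)−0=0 ⇒ 0

Ȟ^0 ≅ Z/7, Ȟ^1 ≅ Z/7 and Ȟ^2 ≅ 0


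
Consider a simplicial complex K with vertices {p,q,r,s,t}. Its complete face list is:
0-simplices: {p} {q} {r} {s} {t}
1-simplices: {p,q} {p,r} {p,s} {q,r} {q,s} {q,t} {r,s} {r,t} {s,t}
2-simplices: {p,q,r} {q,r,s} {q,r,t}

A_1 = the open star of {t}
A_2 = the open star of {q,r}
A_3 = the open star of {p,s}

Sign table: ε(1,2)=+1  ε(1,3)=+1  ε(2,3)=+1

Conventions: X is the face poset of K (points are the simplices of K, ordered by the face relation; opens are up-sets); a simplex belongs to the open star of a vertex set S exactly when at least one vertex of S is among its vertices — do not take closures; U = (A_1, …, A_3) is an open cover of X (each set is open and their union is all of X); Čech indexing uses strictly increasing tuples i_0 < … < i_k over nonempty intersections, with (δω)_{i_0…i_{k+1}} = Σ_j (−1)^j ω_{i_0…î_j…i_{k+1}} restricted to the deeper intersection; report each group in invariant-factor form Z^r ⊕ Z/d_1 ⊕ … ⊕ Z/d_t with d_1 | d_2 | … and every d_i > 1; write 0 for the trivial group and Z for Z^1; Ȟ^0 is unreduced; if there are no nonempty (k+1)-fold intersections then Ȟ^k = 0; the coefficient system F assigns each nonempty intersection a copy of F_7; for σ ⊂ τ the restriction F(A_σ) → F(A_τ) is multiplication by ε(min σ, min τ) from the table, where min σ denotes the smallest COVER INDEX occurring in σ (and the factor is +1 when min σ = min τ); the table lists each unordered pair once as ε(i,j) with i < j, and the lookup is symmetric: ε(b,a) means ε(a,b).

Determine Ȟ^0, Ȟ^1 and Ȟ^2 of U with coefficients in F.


Ȟ^0(U;F) ≅ Z/7; Ȟ^1(U;F) ≅ Z/7; Ȟ^2(U;F) ≅ 0

cover nerve:
  A1={{t},{q,t},{r,t},{s,t},{q,r,t}} A2={{q},{r},{p,q},{p,r},{q,r},{q,s},{q,t},{r,s},{r,t},{p,q,r},{q,r,s},{q,r,t}} A3={{p},{s},{p,q},{p,r},{p,s},{q,s},{r,s},{s,t},{p,q,r},{q,r,s}}
  A12={{q,t},{r,t},{q,r,t}} A13={{s,t}} A23={{p,q},{p,r},{q,s},{r,s},{p,q,r},{q,r,s}}
C dims 3,3; δ0: rk_F7 2
Ȟ^0: (3−2)−0=1 ⇒ Z/7
Ȟ^1: (3−0)−2=1 ⇒ Z/7
Ȟ^2: (0−0)−0=0 ⇒ 0


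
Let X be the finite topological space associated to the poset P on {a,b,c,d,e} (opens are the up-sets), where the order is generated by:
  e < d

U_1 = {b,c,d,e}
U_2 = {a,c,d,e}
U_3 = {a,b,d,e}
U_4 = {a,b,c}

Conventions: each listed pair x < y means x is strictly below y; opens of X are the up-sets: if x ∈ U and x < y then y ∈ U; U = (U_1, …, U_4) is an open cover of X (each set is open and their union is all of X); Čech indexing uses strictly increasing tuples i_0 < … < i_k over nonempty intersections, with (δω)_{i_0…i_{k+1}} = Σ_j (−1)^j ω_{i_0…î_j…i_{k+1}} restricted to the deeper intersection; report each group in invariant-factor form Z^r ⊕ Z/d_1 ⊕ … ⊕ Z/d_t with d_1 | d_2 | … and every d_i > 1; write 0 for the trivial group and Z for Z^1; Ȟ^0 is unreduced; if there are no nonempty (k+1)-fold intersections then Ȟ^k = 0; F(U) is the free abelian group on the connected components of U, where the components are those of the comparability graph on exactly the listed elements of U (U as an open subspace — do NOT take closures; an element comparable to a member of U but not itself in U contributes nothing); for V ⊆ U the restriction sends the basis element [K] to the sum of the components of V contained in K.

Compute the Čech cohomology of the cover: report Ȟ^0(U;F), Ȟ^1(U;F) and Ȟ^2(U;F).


Ȟ^0 = Z^4, Ȟ^1 = 0 and Ȟ^2 = 0

nerve of the cover:
  U12={c,d,e} U13={b,d,e} U14={b,c} U23={a,d,e} U24={a,c} U34={a,b}
  U123={d,e} U124={c} U134={b} U234={a}
components per intersection:
  U1: {b} {c} {d,e}
  U2: {a} {c} {d,e}
  U3: {a} {b} {d,e}
  U4: {a} {b} {c}
  U12: {c} {d,e}
  U13: {b} {d,e}
  U14: {b} {c}
  U23: {a} {d,e}
  U24: {a} {c}
  U34: {a} {b}
  U123: {d,e}
  U124: {c}
  U134: {b}
  U234: {a}
C dims 12,12,4; δ0: rk 8, SNF 1^8; δ1: rk 4, SNF 1^4
Ȟ^0 = (12 − 8) − 0 = 4, so Ȟ^0 ≅ Z^4
Ȟ^1 = (12 − 4) − 8 = 0, so Ȟ^1 ≅ 0
Ȟ^2 = (4 − 0) − 4 = 0, so Ȟ^2 ≅ 0


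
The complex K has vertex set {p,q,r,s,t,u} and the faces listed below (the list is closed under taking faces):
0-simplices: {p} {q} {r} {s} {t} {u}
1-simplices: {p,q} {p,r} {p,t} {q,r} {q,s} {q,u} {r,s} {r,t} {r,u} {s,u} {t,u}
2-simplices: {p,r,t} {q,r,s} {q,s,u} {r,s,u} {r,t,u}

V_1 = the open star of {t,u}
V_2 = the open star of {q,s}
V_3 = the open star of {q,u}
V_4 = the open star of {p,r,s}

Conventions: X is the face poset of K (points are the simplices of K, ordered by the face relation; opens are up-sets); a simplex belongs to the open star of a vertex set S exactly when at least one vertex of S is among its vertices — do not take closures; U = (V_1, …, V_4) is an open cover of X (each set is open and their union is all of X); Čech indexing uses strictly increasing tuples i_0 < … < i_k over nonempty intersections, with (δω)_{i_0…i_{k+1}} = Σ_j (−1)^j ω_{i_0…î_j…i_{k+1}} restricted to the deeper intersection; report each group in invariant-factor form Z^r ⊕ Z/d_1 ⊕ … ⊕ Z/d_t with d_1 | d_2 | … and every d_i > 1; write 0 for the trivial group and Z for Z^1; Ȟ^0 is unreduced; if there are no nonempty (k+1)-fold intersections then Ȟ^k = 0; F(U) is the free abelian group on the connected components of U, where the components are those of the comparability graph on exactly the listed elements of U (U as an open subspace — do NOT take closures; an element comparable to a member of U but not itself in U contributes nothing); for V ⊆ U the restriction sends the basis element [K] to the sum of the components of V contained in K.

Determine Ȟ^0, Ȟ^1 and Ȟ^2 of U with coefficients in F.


nerve simplices:
  V1={{t},{u},{p,t},{q,u},{r,t},{r,u},{s,u},{t,u},{p,r,t},{q,s,u},{r,s,u},{r,t,u}} V2={{q},{s},{p,q},{q,r},{q,s},{q,u},{r,s},{s,u},{q,r,s},{q,s,u},{r,s,u}} V3={{q},{u},{p,q},{q,r},{q,s},{q,u},{r,u},{s,u},{t,u},{q,r,s},{q,s,u},{r,s,u},{r,t,u}} V4={{p},{r},{s},{p,q},{p,r},{p,t},{q,r},{q,s},{r,s},{r,t},{r,u},{s,u},{p,r,t},{q,r,s},{q,s,u},{r,s,u},{r,t,u}}
  V12={{q,u},{s,u},{q,s,u},{r,s,u}} V13={{u},{q,u},{r,u},{s,u},{t,u},{q,s,u},{r,s,u},{r,t,u}} V14={{p,t},{r,t},{r,u},{s,u},{p,r,t},{q,s,u},{r,s,u},{r,t,u}} V23={{q},{p,q},{q,r},{q,s},{q,u},{s,u},{q,r,s},{q,s,u},{r,s,u}} V24={{s},{p,q},{q,r},{q,s},{r,s},{s,u},{q,r,s},{q,s,u},{r,s,u}} V34={{p,q},{q,r},{q,s},{r,u},{s,u},{q,r,s},{q,s,u},{r,s,u},{r,t,u}}
  V123={{q,u},{s,u},{q,s,u},{r,s,u}} V124={{s,u},{q,s,u},{r,s,u}} V134={{r,u},{s,u},{q,s,u},{r,s,u},{r,t,u}} V234={{p,q},{q,r},{q,s},{s,u},{q,r,s},{q,s,u},{r,s,u}}
  V1234={{s,u},{q,s,u},{r,s,u}}
components per intersection:
  V1: {{t},{u},{p,t},{q,u},{r,t},{r,u},{s,u},{t,u},{p,r,t},{q,s,u},{r,s,u},{r,t,u}}
  V2: {{q},{s},{p,q},{q,r},{q,s},{q,u},{r,s},{s,u},{q,r,s},{q,s,u},{r,s,u}}
  V3: {{q},{u},{p,q},{q,r},{q,s},{q,u},{r,u},{s,u},{t,u},{q,r,s},{q,s,u},{r,s,u},{r,t,u}}
  V4: {{p},{r},{s},{p,q},{p,r},{p,t},{q,r},{q,s},{r,s},{r,t},{r,u},{s,u},{p,r,t},{q,r,s},{q,s,u},{r,s,u},{r,t,u}}
  V12: {{q,u},{s,u},{q,s,u},{r,s,u}}
  V13: {{u},{q,u},{r,u},{s,u},{t,u},{q,s,u},{r,s,u},{r,t,u}}
  V14: {{p,t},{r,t},{r,u},{s,u},{p,r,t},{q,s,u},{r,s,u},{r,t,u}}
  V23: {{q},{p,q},{q,r},{q,s},{q,u},{s,u},{q,r,s},{q,s,u},{r,s,u}}
  V24: {{s},{q,r},{q,s},{r,s},{s,u},{q,r,s},{q,s,u},{r,s,u}} {{p,q}}
  V34: {{p,q}} {{q,r},{q,s},{r,u},{s,u},{q,r,s},{q,s,u},{r,s,u},{r,t,u}}
  V123: {{q,u},{s,u},{q,s,u},{r,s,u}}
  V124: {{s,u},{q,s,u},{r,s,u}}
  V134: {{r,u},{s,u},{q,s,u},{r,s,u},{r,t,u}}
  V234: {{p,q}} {{q,r},{q,s},{s,u},{q,r,s},{q,s,u},{r,s,u}}
  V1234: {{s,u},{q,s,u},{r,s,u}}
C dims 4,8,5,1; δ0: rk 3, SNF 1^3; δ1: rk 4, SNF 1^4; δ2: rk 1, SNF 1^1
degree 0: 4−3−0 = 1 → Ȟ^0 ≅ Z
degree 1: 8−4−3 = 1 → Ȟ^1 ≅ Z
degree 2: 5−1−4 = 0 → Ȟ^2 ≅ 0

Ȟ^0(U;F) ≅ Z,  Ȟ^1(U;F) ≅ Z,  Ȟ^2(U;F) ≅ 0


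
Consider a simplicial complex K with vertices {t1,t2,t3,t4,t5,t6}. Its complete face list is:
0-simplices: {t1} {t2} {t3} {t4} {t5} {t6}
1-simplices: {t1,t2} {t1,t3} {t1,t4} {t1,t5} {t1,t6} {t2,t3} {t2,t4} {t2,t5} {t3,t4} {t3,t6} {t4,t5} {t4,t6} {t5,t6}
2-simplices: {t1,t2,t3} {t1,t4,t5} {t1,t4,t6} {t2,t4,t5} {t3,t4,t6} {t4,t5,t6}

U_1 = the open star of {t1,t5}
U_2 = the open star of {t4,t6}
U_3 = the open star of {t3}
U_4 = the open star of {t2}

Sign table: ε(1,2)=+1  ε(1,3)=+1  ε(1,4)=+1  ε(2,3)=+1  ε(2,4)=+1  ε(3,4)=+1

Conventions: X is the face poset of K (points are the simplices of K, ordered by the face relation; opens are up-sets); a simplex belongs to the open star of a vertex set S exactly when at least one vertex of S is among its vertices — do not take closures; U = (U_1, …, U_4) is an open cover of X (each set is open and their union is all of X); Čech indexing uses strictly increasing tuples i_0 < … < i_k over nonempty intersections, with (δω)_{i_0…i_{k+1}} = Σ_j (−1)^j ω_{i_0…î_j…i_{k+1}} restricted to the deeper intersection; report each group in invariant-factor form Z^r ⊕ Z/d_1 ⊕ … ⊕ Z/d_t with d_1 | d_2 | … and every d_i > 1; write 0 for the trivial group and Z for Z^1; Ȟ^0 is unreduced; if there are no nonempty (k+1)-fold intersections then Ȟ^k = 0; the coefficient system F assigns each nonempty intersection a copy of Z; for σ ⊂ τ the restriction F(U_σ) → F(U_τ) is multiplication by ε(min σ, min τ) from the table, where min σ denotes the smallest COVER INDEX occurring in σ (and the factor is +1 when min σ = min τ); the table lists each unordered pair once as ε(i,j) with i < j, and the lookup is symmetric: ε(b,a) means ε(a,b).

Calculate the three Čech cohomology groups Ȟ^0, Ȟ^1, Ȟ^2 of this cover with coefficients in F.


nerve of the cover:
  U1={{t1},{t5},{t1,t2},{t1,t3},{t1,t4},{t1,t5},{t1,t6},{t2,t5},{t4,t5},{t5,t6},{t1,t2,t3},{t1,t4,t5},{t1,t4,t6},{t2,t4,t5},{t4,t5,t6}} U2={{t4},{t6},{t1,t4},{t1,t6},{t2,t4},{t3,t4},{t3,t6},{t4,t5},{t4,t6},{t5,t6},{t1,t4,t5},{t1,t4,t6},{t2,t4,t5},{t3,t4,t6},{t4,t5,t6}} U3={{t3},{t1,t3},{t2,t3},{t3,t4},{t3,t6},{t1,t2,t3},{t3,t4,t6}} U4={{t2},{t1,t2},{t2,t3},{t2,t4},{t2,t5},{t1,t2,t3},{t2,t4,t5}}
  U12={{t1,t4},{t1,t6},{t4,t5},{t5,t6},{t1,t4,t5},{t1,t4,t6},{t2,t4,t5},{t4,t5,t6}} U13={{t1,t3},{t1,t2,t3}} U14={{t1,t2},{t2,t5},{t1,t2,t3},{t2,t4,t5}} U23={{t3,t4},{t3,t6},{t3,t4,t6}} U24={{t2,t4},{t2,t4,t5}} U34={{t2,t3},{t1,t2,t3}}
  U124={{t2,t4,t5}} U134={{t1,t2,t3}}
C dims 4,6,2; δ0: rk 3, SNF 1^3; δ1: rk 2, SNF 1^2
Ȟ^0 = (4 − 3) − 0 = 1, so Ȟ^0 ≅ Z
Ȟ^1 = (6 − 2) − 3 = 1, so Ȟ^1 ≅ Z
Ȟ^2 = (2 − 0) − 2 = 0, so Ȟ^2 ≅ 0

Ȟ^0 = Z,  Ȟ^1 = Z,  Ȟ^2 = 0


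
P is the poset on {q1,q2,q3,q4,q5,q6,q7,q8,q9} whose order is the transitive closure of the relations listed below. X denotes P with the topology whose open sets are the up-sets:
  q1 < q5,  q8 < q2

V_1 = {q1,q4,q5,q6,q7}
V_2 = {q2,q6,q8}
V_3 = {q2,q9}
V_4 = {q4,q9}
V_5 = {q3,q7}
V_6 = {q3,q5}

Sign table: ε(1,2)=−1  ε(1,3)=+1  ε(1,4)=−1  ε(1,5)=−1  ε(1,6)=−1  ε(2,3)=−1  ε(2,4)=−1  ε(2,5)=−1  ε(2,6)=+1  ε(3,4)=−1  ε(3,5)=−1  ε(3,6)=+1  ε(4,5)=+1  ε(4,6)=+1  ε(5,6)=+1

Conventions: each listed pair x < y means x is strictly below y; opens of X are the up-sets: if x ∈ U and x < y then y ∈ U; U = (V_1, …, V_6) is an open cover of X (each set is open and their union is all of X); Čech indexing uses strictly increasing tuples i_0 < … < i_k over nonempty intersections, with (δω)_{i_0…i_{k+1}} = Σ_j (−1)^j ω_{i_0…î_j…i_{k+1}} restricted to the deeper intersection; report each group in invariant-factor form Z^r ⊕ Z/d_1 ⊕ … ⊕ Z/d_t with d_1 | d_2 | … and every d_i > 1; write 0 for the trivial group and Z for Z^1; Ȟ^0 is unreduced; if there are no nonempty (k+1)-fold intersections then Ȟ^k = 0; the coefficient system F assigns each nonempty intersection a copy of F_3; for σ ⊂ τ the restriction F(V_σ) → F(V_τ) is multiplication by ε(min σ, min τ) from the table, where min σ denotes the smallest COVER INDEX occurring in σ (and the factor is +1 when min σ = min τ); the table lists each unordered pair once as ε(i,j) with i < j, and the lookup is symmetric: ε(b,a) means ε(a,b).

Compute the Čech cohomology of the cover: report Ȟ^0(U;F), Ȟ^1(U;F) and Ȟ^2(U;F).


nonempty intersections:
  V12={q6} V14={q4} V15={q7} V16={q5} V23={q2} V34={q9} V56={q3}
C dims 6,7; δ0: rk_F3 5
Ȟ^0: (6−5)−0=1 ⇒ Z/3
Ȟ^1: (7−0)−5=2 ⇒ Z/3 ⊕ Z/3
Ȟ^2: (0−0)−0=0 ⇒ 0

Ȟ^0(U;F) ≅ Z/3,  Ȟ^1(U;F) ≅ Z/3 ⊕ Z/3,  Ȟ^2(U;F) ≅ 0


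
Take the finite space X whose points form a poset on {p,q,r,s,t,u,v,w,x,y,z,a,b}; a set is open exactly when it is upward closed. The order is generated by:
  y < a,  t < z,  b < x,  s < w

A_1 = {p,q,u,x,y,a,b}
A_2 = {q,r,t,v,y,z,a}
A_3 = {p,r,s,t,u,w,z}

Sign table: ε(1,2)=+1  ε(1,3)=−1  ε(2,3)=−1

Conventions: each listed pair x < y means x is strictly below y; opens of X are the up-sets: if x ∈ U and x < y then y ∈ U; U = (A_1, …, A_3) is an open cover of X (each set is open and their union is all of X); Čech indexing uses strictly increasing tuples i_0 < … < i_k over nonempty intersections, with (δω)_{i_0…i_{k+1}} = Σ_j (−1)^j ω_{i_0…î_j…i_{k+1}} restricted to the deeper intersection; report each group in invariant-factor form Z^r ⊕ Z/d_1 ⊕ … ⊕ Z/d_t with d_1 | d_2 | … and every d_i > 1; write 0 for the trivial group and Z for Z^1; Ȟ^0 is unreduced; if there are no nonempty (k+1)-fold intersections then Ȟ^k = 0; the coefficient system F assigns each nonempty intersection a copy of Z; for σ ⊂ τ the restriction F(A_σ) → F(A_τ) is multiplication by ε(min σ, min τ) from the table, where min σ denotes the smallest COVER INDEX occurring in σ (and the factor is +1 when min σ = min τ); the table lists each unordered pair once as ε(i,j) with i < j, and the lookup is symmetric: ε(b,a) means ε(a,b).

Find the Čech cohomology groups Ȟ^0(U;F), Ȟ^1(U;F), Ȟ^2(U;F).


intersection data:
  A12={q,y,a} A13={p,u} A23={r,t,z}
C dims 3,3; δ0: rk 2, SNF 1^2
Ȟ^0 = (3 − 2) − 0 = 1, so Ȟ^0 ≅ Z
Ȟ^1 = (3 − 0) − 2 = 1, so Ȟ^1 ≅ Z
Ȟ^2 = (0 − 0) − 0 = 0, so Ȟ^2 ≅ 0

Ȟ^0 = Z; Ȟ^1 = Z; Ȟ^2 = 0


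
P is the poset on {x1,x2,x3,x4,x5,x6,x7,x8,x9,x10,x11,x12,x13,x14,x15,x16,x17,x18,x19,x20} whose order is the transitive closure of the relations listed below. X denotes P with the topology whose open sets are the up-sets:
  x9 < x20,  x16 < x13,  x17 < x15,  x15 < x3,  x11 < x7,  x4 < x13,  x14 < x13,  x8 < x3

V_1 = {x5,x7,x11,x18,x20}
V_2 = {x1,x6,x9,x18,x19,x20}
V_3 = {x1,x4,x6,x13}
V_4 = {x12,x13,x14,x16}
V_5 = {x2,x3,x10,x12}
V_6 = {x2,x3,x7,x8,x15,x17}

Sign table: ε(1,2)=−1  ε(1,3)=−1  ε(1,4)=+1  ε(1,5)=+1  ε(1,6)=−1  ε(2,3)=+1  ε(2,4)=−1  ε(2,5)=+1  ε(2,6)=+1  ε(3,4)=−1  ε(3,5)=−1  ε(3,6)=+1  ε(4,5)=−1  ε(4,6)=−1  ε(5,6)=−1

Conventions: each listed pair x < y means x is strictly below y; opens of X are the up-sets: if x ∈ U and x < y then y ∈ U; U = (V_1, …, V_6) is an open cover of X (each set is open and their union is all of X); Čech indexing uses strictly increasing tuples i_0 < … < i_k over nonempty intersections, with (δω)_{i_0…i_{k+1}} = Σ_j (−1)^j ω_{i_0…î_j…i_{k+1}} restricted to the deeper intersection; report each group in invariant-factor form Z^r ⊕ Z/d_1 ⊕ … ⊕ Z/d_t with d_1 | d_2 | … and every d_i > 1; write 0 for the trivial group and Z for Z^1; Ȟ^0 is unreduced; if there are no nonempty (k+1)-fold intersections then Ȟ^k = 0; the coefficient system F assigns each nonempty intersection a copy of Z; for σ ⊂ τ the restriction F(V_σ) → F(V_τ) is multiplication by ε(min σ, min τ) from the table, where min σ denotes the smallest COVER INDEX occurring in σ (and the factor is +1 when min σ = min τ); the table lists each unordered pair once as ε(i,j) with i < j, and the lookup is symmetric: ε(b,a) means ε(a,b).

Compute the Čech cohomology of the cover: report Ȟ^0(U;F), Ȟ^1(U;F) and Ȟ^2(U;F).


nerve of the cover:
  V12={x18,x20} V16={x7} V23={x1,x6} V34={x13} V45={x12} V56={x2,x3}
C dims 6,6; δ0: rk 6, SNF 1^5·2
Ȟ^0 = (6 − 6) − 0 = 0, so Ȟ^0 ≅ 0
Ȟ^1 = (6 − 0) − 6 = 0 plus torsion [2], so Ȟ^1 ≅ Z/2
Ȟ^2 = (0 − 0) − 0 = 0, so Ȟ^2 ≅ 0

Ȟ^0(U;F) ≅ 0, Ȟ^1(U;F) ≅ Z/2, Ȟ^2(U;F) ≅ 0


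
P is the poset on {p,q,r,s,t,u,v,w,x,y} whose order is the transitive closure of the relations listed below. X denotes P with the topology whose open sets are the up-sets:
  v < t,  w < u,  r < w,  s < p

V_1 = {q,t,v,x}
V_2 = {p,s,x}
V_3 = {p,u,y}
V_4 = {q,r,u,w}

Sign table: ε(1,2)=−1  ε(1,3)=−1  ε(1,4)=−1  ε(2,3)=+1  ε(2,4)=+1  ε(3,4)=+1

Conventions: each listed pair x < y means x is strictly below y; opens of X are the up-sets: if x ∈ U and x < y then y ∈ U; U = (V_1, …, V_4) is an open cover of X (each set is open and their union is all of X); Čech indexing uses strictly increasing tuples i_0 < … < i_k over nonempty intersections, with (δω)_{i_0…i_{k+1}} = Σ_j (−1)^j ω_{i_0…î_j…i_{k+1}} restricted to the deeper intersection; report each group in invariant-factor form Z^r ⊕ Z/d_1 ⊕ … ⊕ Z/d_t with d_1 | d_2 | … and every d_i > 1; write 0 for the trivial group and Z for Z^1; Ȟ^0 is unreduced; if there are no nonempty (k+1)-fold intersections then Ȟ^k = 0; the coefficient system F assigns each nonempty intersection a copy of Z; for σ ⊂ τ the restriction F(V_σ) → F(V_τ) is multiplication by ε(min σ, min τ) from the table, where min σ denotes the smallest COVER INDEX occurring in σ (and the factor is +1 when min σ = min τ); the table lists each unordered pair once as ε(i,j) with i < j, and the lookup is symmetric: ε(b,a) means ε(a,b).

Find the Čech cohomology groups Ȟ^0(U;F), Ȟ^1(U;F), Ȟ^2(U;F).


Ȟ^0(U;F) ≅ Z, Ȟ^1(U;F) ≅ Z, Ȟ^2(U;F) ≅ 0

intersection data:
  V12={x} V14={q} V23={p} V34={u}
C dims 4,4; δ0: rk 3, SNF 1^3
Ȟ^0 = (4 − 3) − 0 = 1, so Ȟ^0 ≅ Z
Ȟ^1 = (4 − 0) − 3 = 1, so Ȟ^1 ≅ Z
Ȟ^2 = (0 − 0) − 0 = 0, so Ȟ^2 ≅ 0


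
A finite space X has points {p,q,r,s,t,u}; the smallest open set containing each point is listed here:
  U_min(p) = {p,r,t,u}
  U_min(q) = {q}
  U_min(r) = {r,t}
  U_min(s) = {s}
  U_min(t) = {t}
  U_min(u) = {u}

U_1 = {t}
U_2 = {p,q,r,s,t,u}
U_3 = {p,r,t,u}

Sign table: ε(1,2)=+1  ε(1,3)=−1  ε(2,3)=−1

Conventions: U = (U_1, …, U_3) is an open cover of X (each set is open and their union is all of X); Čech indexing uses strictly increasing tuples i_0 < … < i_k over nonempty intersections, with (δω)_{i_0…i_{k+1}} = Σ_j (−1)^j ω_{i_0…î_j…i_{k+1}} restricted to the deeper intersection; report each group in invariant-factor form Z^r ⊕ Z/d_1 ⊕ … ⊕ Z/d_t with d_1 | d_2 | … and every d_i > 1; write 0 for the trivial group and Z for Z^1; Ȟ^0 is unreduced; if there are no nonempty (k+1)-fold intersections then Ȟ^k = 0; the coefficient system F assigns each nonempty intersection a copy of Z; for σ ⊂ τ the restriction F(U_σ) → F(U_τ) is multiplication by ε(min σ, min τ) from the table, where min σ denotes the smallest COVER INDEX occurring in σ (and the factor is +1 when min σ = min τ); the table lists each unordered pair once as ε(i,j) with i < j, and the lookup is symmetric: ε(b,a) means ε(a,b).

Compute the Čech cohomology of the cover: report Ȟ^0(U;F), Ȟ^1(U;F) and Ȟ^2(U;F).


cover nerve:
  U12={t} U13={t} U23={p,r,t,u}
  U123={t}
C dims 3,3,1; δ0: rk 2, SNF 1^2; δ1: rk 1, SNF 1^1
Ȟ^0: (3−2)−0=1 ⇒ Z
Ȟ^1: (3−1)−2=0 ⇒ 0
Ȟ^2: (1−0)−1=0 ⇒ 0

Ȟ^0 ≅ Z, Ȟ^1 ≅ 0, Ȟ^2 ≅ 0


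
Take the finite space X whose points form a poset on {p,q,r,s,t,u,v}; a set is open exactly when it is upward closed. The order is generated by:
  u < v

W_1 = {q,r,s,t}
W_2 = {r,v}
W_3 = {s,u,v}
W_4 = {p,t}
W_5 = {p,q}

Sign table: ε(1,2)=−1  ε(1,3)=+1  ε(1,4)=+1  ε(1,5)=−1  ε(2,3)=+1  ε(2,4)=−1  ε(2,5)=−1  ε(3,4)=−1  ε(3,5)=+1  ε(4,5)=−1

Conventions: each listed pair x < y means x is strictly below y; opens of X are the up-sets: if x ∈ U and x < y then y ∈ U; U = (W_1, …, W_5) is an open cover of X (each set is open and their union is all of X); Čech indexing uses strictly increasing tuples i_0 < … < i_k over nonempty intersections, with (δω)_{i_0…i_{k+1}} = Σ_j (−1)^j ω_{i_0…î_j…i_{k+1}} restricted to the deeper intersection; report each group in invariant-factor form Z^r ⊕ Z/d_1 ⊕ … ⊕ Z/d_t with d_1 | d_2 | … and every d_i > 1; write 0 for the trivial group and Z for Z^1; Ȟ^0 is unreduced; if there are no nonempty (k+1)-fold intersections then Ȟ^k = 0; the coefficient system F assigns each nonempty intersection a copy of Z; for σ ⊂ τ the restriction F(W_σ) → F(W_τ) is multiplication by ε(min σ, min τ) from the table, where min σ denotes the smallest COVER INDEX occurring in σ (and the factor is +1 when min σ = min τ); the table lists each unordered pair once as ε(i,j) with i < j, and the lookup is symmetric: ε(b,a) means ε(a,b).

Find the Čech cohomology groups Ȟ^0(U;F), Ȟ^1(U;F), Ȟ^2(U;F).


nonempty intersections:
  W12={r} W13={s} W14={t} W15={q} W23={v} W45={p}
C dims 5,6; δ0: rk 5, SNF 1^4·2
Ȟ^0: (5−5)−0=0 ⇒ 0
Ȟ^1: (6−0)−5=1 plus torsion [2] ⇒ Z ⊕ Z/2
Ȟ^2: (0−0)−0=0 ⇒ 0

Ȟ^0 ≅ 0,  Ȟ^1 ≅ Z ⊕ Z/2,  Ȟ^2 ≅ 0


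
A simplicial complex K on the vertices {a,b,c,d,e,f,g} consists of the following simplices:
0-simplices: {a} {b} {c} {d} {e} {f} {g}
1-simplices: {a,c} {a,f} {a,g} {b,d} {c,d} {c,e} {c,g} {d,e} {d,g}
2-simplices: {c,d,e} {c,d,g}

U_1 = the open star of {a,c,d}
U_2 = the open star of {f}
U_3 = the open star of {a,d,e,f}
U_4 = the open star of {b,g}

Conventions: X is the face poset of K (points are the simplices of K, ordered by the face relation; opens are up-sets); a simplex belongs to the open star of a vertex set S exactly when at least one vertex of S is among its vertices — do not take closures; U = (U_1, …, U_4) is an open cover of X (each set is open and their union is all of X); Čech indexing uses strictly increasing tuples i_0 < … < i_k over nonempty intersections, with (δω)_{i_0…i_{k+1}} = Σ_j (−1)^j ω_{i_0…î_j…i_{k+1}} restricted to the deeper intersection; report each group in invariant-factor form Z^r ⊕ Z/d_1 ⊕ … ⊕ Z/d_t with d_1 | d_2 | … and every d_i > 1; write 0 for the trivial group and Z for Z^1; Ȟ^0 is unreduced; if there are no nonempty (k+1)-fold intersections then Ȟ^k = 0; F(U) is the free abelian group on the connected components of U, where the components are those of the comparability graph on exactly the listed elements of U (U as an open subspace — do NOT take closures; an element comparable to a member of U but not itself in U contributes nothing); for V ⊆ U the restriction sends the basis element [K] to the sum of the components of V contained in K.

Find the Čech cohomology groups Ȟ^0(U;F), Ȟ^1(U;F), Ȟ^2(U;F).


Ȟ^0(U;F) ≅ Z, Ȟ^1(U;F) ≅ Z, Ȟ^2(U;F) ≅ 0

nerve of the cover:
  U1={{a},{c},{d},{a,c},{a,f},{a,g},{b,d},{c,d},{c,e},{c,g},{d,e},{d,g},{c,d,e},{c,d,g}} U2={{f},{a,f}} U3={{a},{d},{e},{f},{a,c},{a,f},{a,g},{b,d},{c,d},{c,e},{d,e},{d,g},{c,d,e},{c,d,g}} U4={{b},{g},{a,g},{b,d},{c,g},{d,g},{c,d,g}}
  U12={{a,f}} U13={{a},{d},{a,c},{a,f},{a,g},{b,d},{c,d},{c,e},{d,e},{d,g},{c,d,e},{c,d,g}} U14={{a,g},{b,d},{c,g},{d,g},{c,d,g}} U23={{f},{a,f}} U34={{a,g},{b,d},{d,g},{c,d,g}}
  U123={{a,f}} U134={{a,g},{b,d},{d,g},{c,d,g}}
components per intersection:
  U1: {{a},{c},{d},{a,c},{a,f},{a,g},{b,d},{c,d},{c,e},{c,g},{d,e},{d,g},{c,d,e},{c,d,g}}
  U2: {{f},{a,f}}
  U3: {{a},{f},{a,c},{a,f},{a,g}} {{d},{e},{b,d},{c,d},{c,e},{d,e},{d,g},{c,d,e},{c,d,g}}
  U4: {{b},{b,d}} {{g},{a,g},{c,g},{d,g},{c,d,g}}
  U12: {{a,f}}
  U13: {{a},{a,c},{a,f},{a,g}} {{d},{b,d},{c,d},{c,e},{d,e},{d,g},{c,d,e},{c,d,g}}
  U14: {{a,g}} {{b,d}} {{c,g},{d,g},{c,d,g}}
  U23: {{f},{a,f}}
  U34: {{a,g}} {{b,d}} {{d,g},{c,d,g}}
  U123: {{a,f}}
  U134: {{a,g}} {{b,d}} {{d,g},{c,d,g}}
C dims 6,10,4; δ0: rk 5, SNF 1^5; δ1: rk 4, SNF 1^4
Ȟ^0 = (6 − 5) − 0 = 1, so Ȟ^0 ≅ Z
Ȟ^1 = (10 − 4) − 5 = 1, so Ȟ^1 ≅ Z
Ȟ^2 = (4 − 0) − 4 = 0, so Ȟ^2 ≅ 0


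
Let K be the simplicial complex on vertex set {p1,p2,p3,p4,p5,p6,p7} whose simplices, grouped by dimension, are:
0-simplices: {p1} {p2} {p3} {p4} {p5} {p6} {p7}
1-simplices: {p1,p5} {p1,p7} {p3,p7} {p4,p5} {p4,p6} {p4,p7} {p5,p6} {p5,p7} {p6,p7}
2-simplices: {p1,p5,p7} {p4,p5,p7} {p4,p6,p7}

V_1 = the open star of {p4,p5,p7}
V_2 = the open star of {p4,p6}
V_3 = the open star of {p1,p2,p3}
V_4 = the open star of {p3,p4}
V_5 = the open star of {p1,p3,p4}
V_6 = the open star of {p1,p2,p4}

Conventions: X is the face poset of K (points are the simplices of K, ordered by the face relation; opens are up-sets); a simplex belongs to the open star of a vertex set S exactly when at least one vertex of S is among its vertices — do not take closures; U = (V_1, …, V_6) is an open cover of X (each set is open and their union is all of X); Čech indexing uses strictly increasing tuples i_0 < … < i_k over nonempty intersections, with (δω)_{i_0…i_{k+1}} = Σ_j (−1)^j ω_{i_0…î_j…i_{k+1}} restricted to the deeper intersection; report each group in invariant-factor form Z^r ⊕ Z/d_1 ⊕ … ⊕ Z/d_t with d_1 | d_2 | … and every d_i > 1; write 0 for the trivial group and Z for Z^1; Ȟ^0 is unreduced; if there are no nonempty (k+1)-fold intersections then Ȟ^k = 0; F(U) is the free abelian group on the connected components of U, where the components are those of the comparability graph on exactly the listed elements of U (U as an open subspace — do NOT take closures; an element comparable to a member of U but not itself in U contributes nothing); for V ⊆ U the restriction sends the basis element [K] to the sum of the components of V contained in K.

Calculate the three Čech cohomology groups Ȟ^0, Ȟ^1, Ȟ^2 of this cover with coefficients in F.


Ȟ^0(U;F) ≅ Z^2; Ȟ^1(U;F) ≅ Z; Ȟ^2(U;F) ≅ 0

nonempty intersections:
  V1={{p4},{p5},{p7},{p1,p5},{p1,p7},{p3,p7},{p4,p5},{p4,p6},{p4,p7},{p5,p6},{p5,p7},{p6,p7},{p1,p5,p7},{p4,p5,p7},{p4,p6,p7}} V2={{p4},{p6},{p4,p5},{p4,p6},{p4,p7},{p5,p6},{p6,p7},{p4,p5,p7},{p4,p6,p7}} V3={{p1},{p2},{p3},{p1,p5},{p1,p7},{p3,p7},{p1,p5,p7}} V4={{p3},{p4},{p3,p7},{p4,p5},{p4,p6},{p4,p7},{p4,p5,p7},{p4,p6,p7}} V5={{p1},{p3},{p4},{p1,p5},{p1,p7},{p3,p7},{p4,p5},{p4,p6},{p4,p7},{p1,p5,p7},{p4,p5,p7},{p4,p6,p7}} V6={{p1},{p2},{p4},{p1,p5},{p1,p7},{p4,p5},{p4,p6},{p4,p7},{p1,p5,p7},{p4,p5,p7},{p4,p6,p7}}
  V12={{p4},{p4,p5},{p4,p6},{p4,p7},{p5,p6},{p6,p7},{p4,p5,p7},{p4,p6,p7}} V13={{p1,p5},{p1,p7},{p3,p7},{p1,p5,p7}} V14={{p4},{p3,p7},{p4,p5},{p4,p6},{p4,p7},{p4,p5,p7},{p4,p6,p7}} V15={{p4},{p1,p5},{p1,p7},{p3,p7},{p4,p5},{p4,p6},{p4,p7},{p1,p5,p7},{p4,p5,p7},{p4,p6,p7}} V16={{p4},{p1,p5},{p1,p7},{p4,p5},{p4,p6},{p4,p7},{p1,p5,p7},{p4,p5,p7},{p4,p6,p7}} V24={{p4},{p4,p5},{p4,p6},{p4,p7},{p4,p5,p7},{p4,p6,p7}} V25={{p4},{p4,p5},{p4,p6},{p4,p7},{p4,p5,p7},{p4,p6,p7}} V26={{p4},{p4,p5},{p4,p6},{p4,p7},{p4,p5,p7},{p4,p6,p7}} V34={{p3},{p3,p7}} V35={{p1},{p3},{p1,p5},{p1,p7},{p3,p7},{p1,p5,p7}} V36={{p1},{p2},{p1,p5},{p1,p7},{p1,p5,p7}} V45={{p3},{p4},{p3,p7},{p4,p5},{p4,p6},{p4,p7},{p4,p5,p7},{p4,p6,p7}} V46={{p4},{p4,p5},{p4,p6},{p4,p7},{p4,p5,p7},{p4,p6,p7}} V56={{p1},{p4},{p1,p5},{p1,p7},{p4,p5},{p4,p6},{p4,p7},{p1,p5,p7},{p4,p5,p7},{p4,p6,p7}}
  V124={{p4},{p4,p5},{p4,p6},{p4,p7},{p4,p5,p7},{p4,p6,p7}} V125={{p4},{p4,p5},{p4,p6},{p4,p7},{p4,p5,p7},{p4,p6,p7}} V126={{p4},{p4,p5},{p4,p6},{p4,p7},{p4,p5,p7},{p4,p6,p7}} V134={{p3,p7}} V135={{p1,p5},{p1,p7},{p3,p7},{p1,p5,p7}} V136={{p1,p5},{p1,p7},{p1,p5,p7}} V145={{p4},{p3,p7},{p4,p5},{p4,p6},{p4,p7},{p4,p5,p7},{p4,p6,p7}} V146={{p4},{p4,p5},{p4,p6},{p4,p7},{p4,p5,p7},{p4,p6,p7}} V156={{p4},{p1,p5},{p1,p7},{p4,p5},{p4,p6},{p4,p7},{p1,p5,p7},{p4,p5,p7},{p4,p6,p7}} V245={{p4},{p4,p5},{p4,p6},{p4,p7},{p4,p5,p7},{p4,p6,p7}} V246={{p4},{p4,p5},{p4,p6},{p4,p7},{p4,p5,p7},{p4,p6,p7}} V256={{p4},{p4,p5},{p4,p6},{p4,p7},{p4,p5,p7},{p4,p6,p7}} V345={{p3},{p3,p7}} V356={{p1},{p1,p5},{p1,p7},{p1,p5,p7}} V456={{p4},{p4,p5},{p4,p6},{p4,p7},{p4,p5,p7},{p4,p6,p7}}
  V1245={{p4},{p4,p5},{p4,p6},{p4,p7},{p4,p5,p7},{p4,p6,p7}} V1246={{p4},{p4,p5},{p4,p6},{p4,p7},{p4,p5,p7},{p4,p6,p7}} V1256={{p4},{p4,p5},{p4,p6},{p4,p7},{p4,p5,p7},{p4,p6,p7}} V1345={{p3,p7}} V1356={{p1,p5},{p1,p7},{p1,p5,p7}} V1456={{p4},{p4,p5},{p4,p6},{p4,p7},{p4,p5,p7},{p4,p6,p7}} V2456={{p4},{p4,p5},{p4,p6},{p4,p7},{p4,p5,p7},{p4,p6,p7}}
  V12456={{p4},{p4,p5},{p4,p6},{p4,p7},{p4,p5,p7},{p4,p6,p7}}
components per intersection:
  V1: {{p4},{p5},{p7},{p1,p5},{p1,p7},{p3,p7},{p4,p5},{p4,p6},{p4,p7},{p5,p6},{p5,p7},{p6,p7},{p1,p5,p7},{p4,p5,p7},{p4,p6,p7}}
  V2: {{p4},{p6},{p4,p5},{p4,p6},{p4,p7},{p5,p6},{p6,p7},{p4,p5,p7},{p4,p6,p7}}
  V3: {{p1},{p1,p5},{p1,p7},{p1,p5,p7}} {{p2}} {{p3},{p3,p7}}
  V4: {{p3},{p3,p7}} {{p4},{p4,p5},{p4,p6},{p4,p7},{p4,p5,p7},{p4,p6,p7}}
  V5: {{p1},{p1,p5},{p1,p7},{p1,p5,p7}} {{p3},{p3,p7}} {{p4},{p4,p5},{p4,p6},{p4,p7},{p4,p5,p7},{p4,p6,p7}}
  V6: {{p1},{p1,p5},{p1,p7},{p1,p5,p7}} {{p2}} {{p4},{p4,p5},{p4,p6},{p4,p7},{p4,p5,p7},{p4,p6,p7}}
  V12: {{p4},{p4,p5},{p4,p6},{p4,p7},{p6,p7},{p4,p5,p7},{p4,p6,p7}} {{p5,p6}}
  V13: {{p1,p5},{p1,p7},{p1,p5,p7}} {{p3,p7}}
  V14: {{p4},{p4,p5},{p4,p6},{p4,p7},{p4,p5,p7},{p4,p6,p7}} {{p3,p7}}
  V15: {{p4},{p4,p5},{p4,p6},{p4,p7},{p4,p5,p7},{p4,p6,p7}} {{p1,p5},{p1,p7},{p1,p5,p7}} {{p3,p7}}
  V16: {{p4},{p4,p5},{p4,p6},{p4,p7},{p4,p5,p7},{p4,p6,p7}} {{p1,p5},{p1,p7},{p1,p5,p7}}
  V24: {{p4},{p4,p5},{p4,p6},{p4,p7},{p4,p5,p7},{p4,p6,p7}}
  V25: {{p4},{p4,p5},{p4,p6},{p4,p7},{p4,p5,p7},{p4,p6,p7}}
  V26: {{p4},{p4,p5},{p4,p6},{p4,p7},{p4,p5,p7},{p4,p6,p7}}
  V34: {{p3},{p3,p7}}
  V35: {{p1},{p1,p5},{p1,p7},{p1,p5,p7}} {{p3},{p3,p7}}
  V36: {{p1},{p1,p5},{p1,p7},{p1,p5,p7}} {{p2}}
  V45: {{p3},{p3,p7}} {{p4},{p4,p5},{p4,p6},{p4,p7},{p4,p5,p7},{p4,p6,p7}}
  V46: {{p4},{p4,p5},{p4,p6},{p4,p7},{p4,p5,p7},{p4,p6,p7}}
  V56: {{p1},{p1,p5},{p1,p7},{p1,p5,p7}} {{p4},{p4,p5},{p4,p6},{p4,p7},{p4,p5,p7},{p4,p6,p7}}
  V124: {{p4},{p4,p5},{p4,p6},{p4,p7},{p4,p5,p7},{p4,p6,p7}}
  V125: {{p4},{p4,p5},{p4,p6},{p4,p7},{p4,p5,p7},{p4,p6,p7}}
  V126: {{p4},{p4,p5},{p4,p6},{p4,p7},{p4,p5,p7},{p4,p6,p7}}
  V134: {{p3,p7}}
  V135: {{p1,p5},{p1,p7},{p1,p5,p7}} {{p3,p7}}
  V136: {{p1,p5},{p1,p7},{p1,p5,p7}}
  V145: {{p4},{p4,p5},{p4,p6},{p4,p7},{p4,p5,p7},{p4,p6,p7}} {{p3,p7}}
  V146: {{p4},{p4,p5},{p4,p6},{p4,p7},{p4,p5,p7},{p4,p6,p7}}
  V156: {{p4},{p4,p5},{p4,p6},{p4,p7},{p4,p5,p7},{p4,p6,p7}} {{p1,p5},{p1,p7},{p1,p5,p7}}
  V245: {{p4},{p4,p5},{p4,p6},{p4,p7},{p4,p5,p7},{p4,p6,p7}}
  V246: {{p4},{p4,p5},{p4,p6},{p4,p7},{p4,p5,p7},{p4,p6,p7}}
  V256: {{p4},{p4,p5},{p4,p6},{p4,p7},{p4,p5,p7},{p4,p6,p7}}
  V345: {{p3},{p3,p7}}
  V356: {{p1},{p1,p5},{p1,p7},{p1,p5,p7}}
  V456: {{p4},{p4,p5},{p4,p6},{p4,p7},{p4,p5,p7},{p4,p6,p7}}
  V1245: {{p4},{p4,p5},{p4,p6},{p4,p7},{p4,p5,p7},{p4,p6,p7}}
  V1246: {{p4},{p4,p5},{p4,p6},{p4,p7},{p4,p5,p7},{p4,p6,p7}}
  V1256: {{p4},{p4,p5},{p4,p6},{p4,p7},{p4,p5,p7},{p4,p6,p7}}
  V1345: {{p3,p7}}
  V1356: {{p1,p5},{p1,p7},{p1,p5,p7}}
  V1456: {{p4},{p4,p5},{p4,p6},{p4,p7},{p4,p5,p7},{p4,p6,p7}}
  V2456: {{p4},{p4,p5},{p4,p6},{p4,p7},{p4,p5,p7},{p4,p6,p7}}
  V12456: {{p4},{p4,p5},{p4,p6},{p4,p7},{p4,p5,p7},{p4,p6,p7}}
C dims 13,24,18,7; δ0: rk 11, SNF 1^11; δ1: rk 12, SNF 1^12; δ2: rk 6, SNF 1^6
Ȟ^0: (13−11)−0=2 ⇒ Z^2
Ȟ^1: (24−12)−11=1 ⇒ Z
Ȟ^2: (18−6)−12=0 ⇒ 0
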